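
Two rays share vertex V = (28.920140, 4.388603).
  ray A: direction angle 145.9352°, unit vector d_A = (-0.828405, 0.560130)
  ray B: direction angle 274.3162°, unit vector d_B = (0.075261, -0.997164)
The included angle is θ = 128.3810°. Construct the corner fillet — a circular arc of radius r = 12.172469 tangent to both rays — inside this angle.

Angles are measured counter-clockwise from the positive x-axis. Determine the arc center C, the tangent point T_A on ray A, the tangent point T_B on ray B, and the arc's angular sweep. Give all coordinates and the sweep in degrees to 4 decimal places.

center=(17.2252,-2.3977) T_A=(24.0434,7.6860) T_B=(29.3632,-1.4816) sweep=51.6190

bisector direction at 210.1257° = (-0.864926,-0.501899)
center distance |VC| = r/sin(θ/2) = 12.172469/sin(64.1905°) = 13.521261
C = V + |VC|·bis = (17.2252,-2.3977)
T_A = V + ((C−V)·d_A)·d_A = V + 5.8869·d_A = (24.0434,7.6860)
T_B = V + ((C−V)·d_B)·d_B = V + 5.8869·d_B = (29.3632,-1.4816)
sweep = 180° − θ = 51.6190°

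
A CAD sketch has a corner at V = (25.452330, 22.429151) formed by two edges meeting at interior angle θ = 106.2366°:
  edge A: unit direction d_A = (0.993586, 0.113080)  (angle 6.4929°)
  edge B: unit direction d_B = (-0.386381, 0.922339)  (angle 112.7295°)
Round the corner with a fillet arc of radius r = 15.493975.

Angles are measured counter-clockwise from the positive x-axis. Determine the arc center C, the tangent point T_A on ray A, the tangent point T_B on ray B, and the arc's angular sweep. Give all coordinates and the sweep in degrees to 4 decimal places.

bisector direction at 59.6112° = (0.505865,0.862613)
center distance |VC| = r/sin(θ/2) = 15.493975/sin(53.1183°) = 19.370462
C = V + |VC|·bis = (35.2512,39.1384)
T_A = V + ((C−V)·d_A)·d_A = V + 11.6255·d_A = (37.0032,23.7438)
T_B = V + ((C−V)·d_B)·d_B = V + 11.6255·d_B = (20.9605,33.1518)
sweep = 180° − θ = 73.7634°

center=(35.2512,39.1384) T_A=(37.0032,23.7438) T_B=(20.9605,33.1518) sweep=73.7634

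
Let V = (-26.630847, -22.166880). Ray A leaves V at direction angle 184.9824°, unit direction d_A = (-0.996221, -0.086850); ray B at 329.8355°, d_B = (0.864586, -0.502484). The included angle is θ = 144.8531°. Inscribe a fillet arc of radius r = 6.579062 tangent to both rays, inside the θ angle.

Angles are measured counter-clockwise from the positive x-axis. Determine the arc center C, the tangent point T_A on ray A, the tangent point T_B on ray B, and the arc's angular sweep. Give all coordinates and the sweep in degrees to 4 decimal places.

center=(-28.1352,-28.9020) T_A=(-28.7066,-22.3478) T_B=(-24.8294,-23.2139) sweep=35.1469

bisector direction at 257.4090° = (-0.217991,-0.975951)
center distance |VC| = r/sin(θ/2) = 6.579062/sin(72.4266°) = 6.901133
C = V + |VC|·bis = (-28.1352,-28.9020)
T_A = V + ((C−V)·d_A)·d_A = V + 2.0836·d_A = (-28.7066,-22.3478)
T_B = V + ((C−V)·d_B)·d_B = V + 2.0836·d_B = (-24.8294,-23.2139)
sweep = 180° − θ = 35.1469°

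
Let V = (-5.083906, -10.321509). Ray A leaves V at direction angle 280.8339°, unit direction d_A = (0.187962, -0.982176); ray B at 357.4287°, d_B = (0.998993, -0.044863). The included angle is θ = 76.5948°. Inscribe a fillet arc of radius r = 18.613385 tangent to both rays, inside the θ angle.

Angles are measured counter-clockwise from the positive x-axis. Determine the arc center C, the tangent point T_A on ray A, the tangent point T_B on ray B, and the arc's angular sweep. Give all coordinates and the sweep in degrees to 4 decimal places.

center=(17.6281,-29.9736) T_A=(-0.6535,-33.4722) T_B=(18.4632,-11.3790) sweep=103.4052

bisector direction at 319.1313° = (0.756211,-0.654328)
center distance |VC| = r/sin(θ/2) = 18.613385/sin(38.2974°) = 30.034018
C = V + |VC|·bis = (17.6281,-29.9736)
T_A = V + ((C−V)·d_A)·d_A = V + 23.5708·d_A = (-0.6535,-33.4722)
T_B = V + ((C−V)·d_B)·d_B = V + 23.5708·d_B = (18.4632,-11.3790)
sweep = 180° − θ = 103.4052°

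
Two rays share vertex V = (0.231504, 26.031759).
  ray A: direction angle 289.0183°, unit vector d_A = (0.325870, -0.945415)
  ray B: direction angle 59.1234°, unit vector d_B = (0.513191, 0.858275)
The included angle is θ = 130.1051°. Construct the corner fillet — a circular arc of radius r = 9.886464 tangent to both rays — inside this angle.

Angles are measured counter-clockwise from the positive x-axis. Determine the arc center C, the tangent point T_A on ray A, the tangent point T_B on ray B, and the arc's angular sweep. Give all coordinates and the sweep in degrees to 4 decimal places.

center=(11.0770,24.9054) T_A=(1.7302,21.6837) T_B=(2.5917,29.9790) sweep=49.8949

bisector direction at 354.0709° = (0.994650,-0.103299)
center distance |VC| = r/sin(θ/2) = 9.886464/sin(65.0525°) = 10.903847
C = V + |VC|·bis = (11.0770,24.9054)
T_A = V + ((C−V)·d_A)·d_A = V + 4.5991·d_A = (1.7302,21.6837)
T_B = V + ((C−V)·d_B)·d_B = V + 4.5991·d_B = (2.5917,29.9790)
sweep = 180° − θ = 49.8949°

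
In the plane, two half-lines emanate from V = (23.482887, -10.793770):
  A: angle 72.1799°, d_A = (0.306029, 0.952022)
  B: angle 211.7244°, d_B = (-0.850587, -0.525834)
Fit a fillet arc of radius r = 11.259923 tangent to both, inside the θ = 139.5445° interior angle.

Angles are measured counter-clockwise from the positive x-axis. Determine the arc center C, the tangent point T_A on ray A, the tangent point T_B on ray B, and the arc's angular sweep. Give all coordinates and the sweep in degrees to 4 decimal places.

bisector direction at 141.9521° = (-0.787496,0.616319)
center distance |VC| = r/sin(θ/2) = 11.259923/sin(69.7722°) = 12.000016
C = V + |VC|·bis = (14.0329,-3.3979)
T_A = V + ((C−V)·d_A)·d_A = V + 4.1490·d_A = (24.7526,-6.8438)
T_B = V + ((C−V)·d_B)·d_B = V + 4.1490·d_B = (19.9538,-12.9755)
sweep = 180° − θ = 40.4555°

center=(14.0329,-3.3979) T_A=(24.7526,-6.8438) T_B=(19.9538,-12.9755) sweep=40.4555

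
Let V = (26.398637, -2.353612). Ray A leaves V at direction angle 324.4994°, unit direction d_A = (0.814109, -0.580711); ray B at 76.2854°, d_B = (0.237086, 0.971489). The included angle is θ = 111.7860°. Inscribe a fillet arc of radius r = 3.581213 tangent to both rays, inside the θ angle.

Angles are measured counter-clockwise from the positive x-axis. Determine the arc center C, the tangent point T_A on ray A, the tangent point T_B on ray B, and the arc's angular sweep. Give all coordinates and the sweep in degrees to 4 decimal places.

bisector direction at 20.3924° = (0.937328,0.348448)
center distance |VC| = r/sin(θ/2) = 3.581213/sin(55.8930°) = 4.325179
C = V + |VC|·bis = (30.4527,-0.8465)
T_A = V + ((C−V)·d_A)·d_A = V + 2.4253·d_A = (28.3731,-3.7620)
T_B = V + ((C−V)·d_B)·d_B = V + 2.4253·d_B = (26.9736,0.0025)
sweep = 180° − θ = 68.2140°

center=(30.4527,-0.8465) T_A=(28.3731,-3.7620) T_B=(26.9736,0.0025) sweep=68.2140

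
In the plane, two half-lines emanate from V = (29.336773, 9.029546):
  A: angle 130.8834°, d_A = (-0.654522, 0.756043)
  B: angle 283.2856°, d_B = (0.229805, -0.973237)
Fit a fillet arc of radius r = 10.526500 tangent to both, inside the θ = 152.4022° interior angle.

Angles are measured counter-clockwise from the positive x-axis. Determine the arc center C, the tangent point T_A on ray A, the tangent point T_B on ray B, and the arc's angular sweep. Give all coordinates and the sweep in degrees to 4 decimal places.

bisector direction at 207.0845° = (-0.890336,-0.455304)
center distance |VC| = r/sin(θ/2) = 10.526500/sin(76.2011°) = 10.839336
C = V + |VC|·bis = (19.6861,4.0944)
T_A = V + ((C−V)·d_A)·d_A = V + 2.5853·d_A = (27.6446,10.9842)
T_B = V + ((C−V)·d_B)·d_B = V + 2.5853·d_B = (29.9309,6.5134)
sweep = 180° − θ = 27.5978°

center=(19.6861,4.0944) T_A=(27.6446,10.9842) T_B=(29.9309,6.5134) sweep=27.5978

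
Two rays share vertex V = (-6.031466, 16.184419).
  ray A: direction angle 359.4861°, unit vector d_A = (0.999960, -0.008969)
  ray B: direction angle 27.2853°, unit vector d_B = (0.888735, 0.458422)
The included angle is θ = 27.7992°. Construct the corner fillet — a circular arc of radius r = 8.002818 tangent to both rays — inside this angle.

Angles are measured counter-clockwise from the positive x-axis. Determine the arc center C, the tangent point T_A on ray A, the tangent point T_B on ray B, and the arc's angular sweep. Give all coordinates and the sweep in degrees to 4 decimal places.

center=(26.3779,23.8969) T_A=(26.3061,15.8944) T_B=(22.7092,31.0092) sweep=152.2008

bisector direction at 13.3857° = (0.972834,0.231505)
center distance |VC| = r/sin(θ/2) = 8.002818/sin(13.8996°) = 33.314361
C = V + |VC|·bis = (26.3779,23.8969)
T_A = V + ((C−V)·d_A)·d_A = V + 32.3389·d_A = (26.3061,15.8944)
T_B = V + ((C−V)·d_B)·d_B = V + 32.3389·d_B = (22.7092,31.0092)
sweep = 180° − θ = 152.2008°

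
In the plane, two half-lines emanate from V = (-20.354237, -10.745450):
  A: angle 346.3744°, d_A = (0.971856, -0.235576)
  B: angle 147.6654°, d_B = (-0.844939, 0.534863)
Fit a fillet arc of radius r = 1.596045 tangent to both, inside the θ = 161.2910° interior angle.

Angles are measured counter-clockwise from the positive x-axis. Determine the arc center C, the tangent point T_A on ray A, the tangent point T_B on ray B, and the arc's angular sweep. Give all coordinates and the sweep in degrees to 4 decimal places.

bisector direction at 67.0199° = (0.390411,0.920641)
center distance |VC| = r/sin(θ/2) = 1.596045/sin(80.6455°) = 1.617556
C = V + |VC|·bis = (-19.7227,-9.2563)
T_A = V + ((C−V)·d_A)·d_A = V + 0.2629·d_A = (-20.0987,-10.8074)
T_B = V + ((C−V)·d_B)·d_B = V + 0.2629·d_B = (-20.5764,-10.6048)
sweep = 180° − θ = 18.7090°

center=(-19.7227,-9.2563) T_A=(-20.0987,-10.8074) T_B=(-20.5764,-10.6048) sweep=18.7090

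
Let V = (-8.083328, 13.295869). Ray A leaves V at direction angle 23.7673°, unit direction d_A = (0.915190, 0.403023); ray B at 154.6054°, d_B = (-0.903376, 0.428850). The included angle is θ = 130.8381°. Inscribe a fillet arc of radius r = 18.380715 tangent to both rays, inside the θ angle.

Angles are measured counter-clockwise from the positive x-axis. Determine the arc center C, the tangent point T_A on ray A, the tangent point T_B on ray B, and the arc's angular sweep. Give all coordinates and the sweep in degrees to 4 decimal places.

center=(-7.7963,33.5063) T_A=(-0.3885,16.6845) T_B=(-15.6789,16.9016) sweep=49.1619

bisector direction at 89.1863° = (0.014200,0.999899)
center distance |VC| = r/sin(θ/2) = 18.380715/sin(65.4190°) = 20.212482
C = V + |VC|·bis = (-7.7963,33.5063)
T_A = V + ((C−V)·d_A)·d_A = V + 8.4080·d_A = (-0.3885,16.6845)
T_B = V + ((C−V)·d_B)·d_B = V + 8.4080·d_B = (-15.6789,16.9016)
sweep = 180° − θ = 49.1619°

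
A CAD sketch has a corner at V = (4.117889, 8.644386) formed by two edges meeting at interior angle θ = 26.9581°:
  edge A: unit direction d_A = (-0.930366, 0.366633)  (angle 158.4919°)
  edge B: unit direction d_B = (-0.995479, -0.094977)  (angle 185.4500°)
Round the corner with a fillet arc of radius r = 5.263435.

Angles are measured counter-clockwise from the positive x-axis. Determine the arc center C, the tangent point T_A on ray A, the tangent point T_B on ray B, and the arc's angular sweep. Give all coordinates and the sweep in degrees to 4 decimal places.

center=(-18.2419,11.7984) T_A=(-16.3122,16.6953) T_B=(-17.7420,6.5588) sweep=153.0419

bisector direction at 171.9710° = (-0.990197,0.139675)
center distance |VC| = r/sin(θ/2) = 5.263435/sin(13.4791°) = 22.581146
C = V + |VC|·bis = (-18.2419,11.7984)
T_A = V + ((C−V)·d_A)·d_A = V + 21.9592·d_A = (-16.3122,16.6953)
T_B = V + ((C−V)·d_B)·d_B = V + 21.9592·d_B = (-17.7420,6.5588)
sweep = 180° − θ = 153.0419°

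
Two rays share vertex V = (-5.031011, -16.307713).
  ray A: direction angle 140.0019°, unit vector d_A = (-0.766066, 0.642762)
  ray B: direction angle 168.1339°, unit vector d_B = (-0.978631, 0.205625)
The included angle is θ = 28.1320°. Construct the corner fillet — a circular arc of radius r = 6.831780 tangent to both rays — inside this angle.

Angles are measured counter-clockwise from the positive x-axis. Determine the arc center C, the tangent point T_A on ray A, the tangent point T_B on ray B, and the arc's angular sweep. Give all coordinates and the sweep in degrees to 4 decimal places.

bisector direction at 154.0679° = (-0.899313,0.437306)
center distance |VC| = r/sin(θ/2) = 6.831780/sin(14.0660°) = 28.109759
C = V + |VC|·bis = (-30.3105,-4.0152)
T_A = V + ((C−V)·d_A)·d_A = V + 27.2669·d_A = (-25.9193,1.2184)
T_B = V + ((C−V)·d_B)·d_B = V + 27.2669·d_B = (-31.7153,-10.7009)
sweep = 180° − θ = 151.8680°

center=(-30.3105,-4.0152) T_A=(-25.9193,1.2184) T_B=(-31.7153,-10.7009) sweep=151.8680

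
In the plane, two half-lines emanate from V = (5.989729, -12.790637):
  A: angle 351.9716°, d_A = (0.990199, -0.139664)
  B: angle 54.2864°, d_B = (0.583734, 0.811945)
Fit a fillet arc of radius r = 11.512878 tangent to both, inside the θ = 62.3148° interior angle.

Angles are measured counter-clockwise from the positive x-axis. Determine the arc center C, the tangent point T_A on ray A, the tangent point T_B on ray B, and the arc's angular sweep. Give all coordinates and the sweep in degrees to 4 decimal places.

center=(26.4530,-4.0501) T_A=(24.8451,-15.4501) T_B=(17.1052,2.6704) sweep=117.6852

bisector direction at 23.1290° = (0.919623,0.392803)
center distance |VC| = r/sin(θ/2) = 11.512878/sin(31.1574°) = 22.251799
C = V + |VC|·bis = (26.4530,-4.0501)
T_A = V + ((C−V)·d_A)·d_A = V + 19.0420·d_A = (24.8451,-15.4501)
T_B = V + ((C−V)·d_B)·d_B = V + 19.0420·d_B = (17.1052,2.6704)
sweep = 180° − θ = 117.6852°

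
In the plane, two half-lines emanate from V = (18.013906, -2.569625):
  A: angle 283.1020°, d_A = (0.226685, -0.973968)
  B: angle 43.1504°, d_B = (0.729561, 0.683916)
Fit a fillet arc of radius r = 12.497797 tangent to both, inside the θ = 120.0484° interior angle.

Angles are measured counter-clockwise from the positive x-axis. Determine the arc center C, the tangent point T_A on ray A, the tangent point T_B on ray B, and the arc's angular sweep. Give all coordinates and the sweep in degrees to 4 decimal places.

center=(31.8204,-6.7575) T_A=(19.6480,-9.5905) T_B=(23.2730,2.3604) sweep=59.9516

bisector direction at 343.1262° = (0.956946,-0.290265)
center distance |VC| = r/sin(θ/2) = 12.497797/sin(60.0242°) = 14.427696
C = V + |VC|·bis = (31.8204,-6.7575)
T_A = V + ((C−V)·d_A)·d_A = V + 7.2086·d_A = (19.6480,-9.5905)
T_B = V + ((C−V)·d_B)·d_B = V + 7.2086·d_B = (23.2730,2.3604)
sweep = 180° − θ = 59.9516°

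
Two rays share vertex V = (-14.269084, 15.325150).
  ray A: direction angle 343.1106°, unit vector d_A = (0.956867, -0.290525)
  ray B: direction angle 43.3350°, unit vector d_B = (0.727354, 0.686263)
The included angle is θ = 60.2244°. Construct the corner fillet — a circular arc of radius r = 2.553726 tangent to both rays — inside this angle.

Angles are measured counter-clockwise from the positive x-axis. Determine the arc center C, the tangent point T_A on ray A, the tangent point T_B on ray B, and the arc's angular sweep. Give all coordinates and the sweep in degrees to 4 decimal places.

center=(-9.3138,16.4895) T_A=(-10.0558,14.0459) T_B=(-11.0664,18.3469) sweep=119.7756

bisector direction at 13.2228° = (0.973488,0.228738)
center distance |VC| = r/sin(θ/2) = 2.553726/sin(30.1122°) = 5.090197
C = V + |VC|·bis = (-9.3138,16.4895)
T_A = V + ((C−V)·d_A)·d_A = V + 4.4032·d_A = (-10.0558,14.0459)
T_B = V + ((C−V)·d_B)·d_B = V + 4.4032·d_B = (-11.0664,18.3469)
sweep = 180° − θ = 119.7756°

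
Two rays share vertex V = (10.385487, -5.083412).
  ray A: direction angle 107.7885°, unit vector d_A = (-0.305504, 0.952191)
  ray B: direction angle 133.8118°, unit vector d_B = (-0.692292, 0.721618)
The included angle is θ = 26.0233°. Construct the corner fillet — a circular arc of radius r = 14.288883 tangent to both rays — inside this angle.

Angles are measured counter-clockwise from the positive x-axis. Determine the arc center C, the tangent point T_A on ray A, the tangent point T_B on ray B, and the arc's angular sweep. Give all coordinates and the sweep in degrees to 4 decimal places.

center=(-22.1110,49.4296) T_A=(-8.5052,53.7949) T_B=(-32.4221,39.5375) sweep=153.9767

bisector direction at 120.8002° = (-0.512045,0.858959)
center distance |VC| = r/sin(θ/2) = 14.288883/sin(13.0116°) = 63.464072
C = V + |VC|·bis = (-22.1110,49.4296)
T_A = V + ((C−V)·d_A)·d_A = V + 61.8346·d_A = (-8.5052,53.7949)
T_B = V + ((C−V)·d_B)·d_B = V + 61.8346·d_B = (-32.4221,39.5375)
sweep = 180° − θ = 153.9767°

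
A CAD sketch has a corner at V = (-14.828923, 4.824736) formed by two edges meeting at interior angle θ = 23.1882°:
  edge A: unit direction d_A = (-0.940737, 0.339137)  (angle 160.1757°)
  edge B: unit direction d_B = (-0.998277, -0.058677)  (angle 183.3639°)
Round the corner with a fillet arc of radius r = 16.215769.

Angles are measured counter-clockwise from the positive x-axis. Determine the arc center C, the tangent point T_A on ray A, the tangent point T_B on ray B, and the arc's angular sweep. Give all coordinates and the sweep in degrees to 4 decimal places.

center=(-94.6826,16.3748) T_A=(-89.1833,31.6296) T_B=(-93.7311,0.1870) sweep=156.8118

bisector direction at 171.7698° = (-0.989701,0.143151)
center distance |VC| = r/sin(θ/2) = 16.215769/sin(11.5941°) = 80.684681
C = V + |VC|·bis = (-94.6826,16.3748)
T_A = V + ((C−V)·d_A)·d_A = V + 79.0384·d_A = (-89.1833,31.6296)
T_B = V + ((C−V)·d_B)·d_B = V + 79.0384·d_B = (-93.7311,0.1870)
sweep = 180° − θ = 156.8118°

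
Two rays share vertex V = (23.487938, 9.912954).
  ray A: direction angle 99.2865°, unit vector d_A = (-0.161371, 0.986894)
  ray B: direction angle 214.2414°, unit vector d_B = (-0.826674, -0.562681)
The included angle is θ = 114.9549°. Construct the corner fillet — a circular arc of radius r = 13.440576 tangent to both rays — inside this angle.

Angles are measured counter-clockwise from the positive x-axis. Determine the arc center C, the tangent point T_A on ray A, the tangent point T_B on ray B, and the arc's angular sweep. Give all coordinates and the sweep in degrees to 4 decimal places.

bisector direction at 156.7640° = (-0.918887,0.394520)
center distance |VC| = r/sin(θ/2) = 13.440576/sin(57.4774°) = 15.940342
C = V + |VC|·bis = (8.8406,16.2017)
T_A = V + ((C−V)·d_A)·d_A = V + 8.5700·d_A = (22.1050,18.3707)
T_B = V + ((C−V)·d_B)·d_B = V + 8.5700·d_B = (16.4033,5.0908)
sweep = 180° − θ = 65.0451°

center=(8.8406,16.2017) T_A=(22.1050,18.3707) T_B=(16.4033,5.0908) sweep=65.0451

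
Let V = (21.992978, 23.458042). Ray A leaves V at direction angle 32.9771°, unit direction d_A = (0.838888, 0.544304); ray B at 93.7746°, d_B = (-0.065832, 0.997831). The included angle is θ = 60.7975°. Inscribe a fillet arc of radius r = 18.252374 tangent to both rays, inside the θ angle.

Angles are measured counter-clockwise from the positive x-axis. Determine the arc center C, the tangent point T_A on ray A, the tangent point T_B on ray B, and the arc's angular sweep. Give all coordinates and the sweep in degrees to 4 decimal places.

bisector direction at 63.3759° = (0.448136,0.893965)
center distance |VC| = r/sin(θ/2) = 18.252374/sin(30.3987°) = 36.070820
C = V + |VC|·bis = (38.1576,55.7041)
T_A = V + ((C−V)·d_A)·d_A = V + 31.1120·d_A = (48.0924,40.3924)
T_B = V + ((C−V)·d_B)·d_B = V + 31.1120·d_B = (19.9448,54.5025)
sweep = 180° − θ = 119.2025°

center=(38.1576,55.7041) T_A=(48.0924,40.3924) T_B=(19.9448,54.5025) sweep=119.2025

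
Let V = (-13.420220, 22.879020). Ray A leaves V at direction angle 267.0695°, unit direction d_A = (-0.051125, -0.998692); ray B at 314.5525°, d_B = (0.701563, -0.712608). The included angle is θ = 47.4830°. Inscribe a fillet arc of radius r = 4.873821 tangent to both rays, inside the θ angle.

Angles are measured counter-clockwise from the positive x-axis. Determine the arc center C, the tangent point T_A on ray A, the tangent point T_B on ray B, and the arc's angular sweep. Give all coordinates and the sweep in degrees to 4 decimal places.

center=(-9.1193,11.5633) T_A=(-13.9867,11.8125) T_B=(-5.6462,14.9826) sweep=132.5170

bisector direction at 290.8110° = (0.355286,-0.934757)
center distance |VC| = r/sin(θ/2) = 4.873821/sin(23.7415°) = 12.105537
C = V + |VC|·bis = (-9.1193,11.5633)
T_A = V + ((C−V)·d_A)·d_A = V + 11.0811·d_A = (-13.9867,11.8125)
T_B = V + ((C−V)·d_B)·d_B = V + 11.0811·d_B = (-5.6462,14.9826)
sweep = 180° − θ = 132.5170°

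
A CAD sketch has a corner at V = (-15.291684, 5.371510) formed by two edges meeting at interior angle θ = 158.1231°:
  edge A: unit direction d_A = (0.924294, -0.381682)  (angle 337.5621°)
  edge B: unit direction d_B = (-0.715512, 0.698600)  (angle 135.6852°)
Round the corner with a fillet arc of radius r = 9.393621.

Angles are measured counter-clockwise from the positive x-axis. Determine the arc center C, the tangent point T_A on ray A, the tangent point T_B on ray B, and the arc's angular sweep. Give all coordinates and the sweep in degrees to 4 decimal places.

bisector direction at 56.6236° = (0.550136,0.835075)
center distance |VC| = r/sin(θ/2) = 9.393621/sin(79.0615°) = 9.567446
C = V + |VC|·bis = (-10.0283,13.3610)
T_A = V + ((C−V)·d_A)·d_A = V + 1.8155·d_A = (-13.6137,4.6786)
T_B = V + ((C−V)·d_B)·d_B = V + 1.8155·d_B = (-16.5907,6.6398)
sweep = 180° − θ = 21.8769°

center=(-10.0283,13.3610) T_A=(-13.6137,4.6786) T_B=(-16.5907,6.6398) sweep=21.8769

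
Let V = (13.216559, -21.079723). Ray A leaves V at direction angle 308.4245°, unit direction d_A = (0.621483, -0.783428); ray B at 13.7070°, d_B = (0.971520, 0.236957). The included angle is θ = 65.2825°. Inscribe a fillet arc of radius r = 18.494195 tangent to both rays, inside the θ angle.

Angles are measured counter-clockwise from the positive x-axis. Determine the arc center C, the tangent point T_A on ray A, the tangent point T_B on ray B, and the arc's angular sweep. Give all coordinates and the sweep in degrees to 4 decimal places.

bisector direction at 341.0658° = (0.945892,-0.324483)
center distance |VC| = r/sin(θ/2) = 18.494195/sin(32.6412°) = 34.288057
C = V + |VC|·bis = (45.6493,-32.2056)
T_A = V + ((C−V)·d_A)·d_A = V + 28.8727·d_A = (31.1605,-43.6994)
T_B = V + ((C−V)·d_B)·d_B = V + 28.8727·d_B = (41.2670,-14.2381)
sweep = 180° − θ = 114.7175°

center=(45.6493,-32.2056) T_A=(31.1605,-43.6994) T_B=(41.2670,-14.2381) sweep=114.7175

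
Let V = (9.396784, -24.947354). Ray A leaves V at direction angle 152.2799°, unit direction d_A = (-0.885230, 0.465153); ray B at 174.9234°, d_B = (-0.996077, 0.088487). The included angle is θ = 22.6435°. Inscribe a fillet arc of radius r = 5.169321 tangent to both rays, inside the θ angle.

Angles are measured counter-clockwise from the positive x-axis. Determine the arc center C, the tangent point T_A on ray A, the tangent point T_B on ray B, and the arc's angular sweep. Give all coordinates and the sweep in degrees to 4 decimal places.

bisector direction at 163.6017° = (-0.959322,0.282314)
center distance |VC| = r/sin(θ/2) = 5.169321/sin(11.3217°) = 26.331314
C = V + |VC|·bis = (-15.8634,-17.5137)
T_A = V + ((C−V)·d_A)·d_A = V + 25.8189·d_A = (-13.4589,-12.9376)
T_B = V + ((C−V)·d_B)·d_B = V + 25.8189·d_B = (-16.3208,-22.6627)
sweep = 180° − θ = 157.3565°

center=(-15.8634,-17.5137) T_A=(-13.4589,-12.9376) T_B=(-16.3208,-22.6627) sweep=157.3565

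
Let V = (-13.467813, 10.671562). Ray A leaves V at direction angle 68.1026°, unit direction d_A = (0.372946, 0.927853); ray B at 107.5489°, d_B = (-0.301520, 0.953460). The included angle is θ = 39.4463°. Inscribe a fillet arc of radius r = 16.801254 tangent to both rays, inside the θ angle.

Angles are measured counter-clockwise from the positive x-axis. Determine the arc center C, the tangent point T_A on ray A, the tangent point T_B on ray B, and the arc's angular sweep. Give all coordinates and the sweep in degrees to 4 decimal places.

bisector direction at 87.8257° = (0.037939,0.999280)
center distance |VC| = r/sin(θ/2) = 16.801254/sin(19.7232°) = 49.785089
C = V + |VC|·bis = (-11.5790,60.4208)
T_A = V + ((C−V)·d_A)·d_A = V + 46.8644·d_A = (4.0101,54.1549)
T_B = V + ((C−V)·d_B)·d_B = V + 46.8644·d_B = (-27.5984,55.3549)
sweep = 180° − θ = 140.5537°

center=(-11.5790,60.4208) T_A=(4.0101,54.1549) T_B=(-27.5984,55.3549) sweep=140.5537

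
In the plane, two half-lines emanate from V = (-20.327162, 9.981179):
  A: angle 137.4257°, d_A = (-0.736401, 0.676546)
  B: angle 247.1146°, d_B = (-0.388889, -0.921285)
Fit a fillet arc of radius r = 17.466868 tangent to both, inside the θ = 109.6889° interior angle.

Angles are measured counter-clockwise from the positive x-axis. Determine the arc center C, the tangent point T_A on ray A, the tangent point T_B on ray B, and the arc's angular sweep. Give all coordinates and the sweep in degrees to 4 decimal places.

bisector direction at 192.2702° = (-0.977156,-0.212521)
center distance |VC| = r/sin(θ/2) = 17.466868/sin(54.8445°) = 21.363799
C = V + |VC|·bis = (-41.2029,5.4409)
T_A = V + ((C−V)·d_A)·d_A = V + 12.3012·d_A = (-29.3858,18.3035)
T_B = V + ((C−V)·d_B)·d_B = V + 12.3012·d_B = (-25.1110,-1.3518)
sweep = 180° − θ = 70.3111°

center=(-41.2029,5.4409) T_A=(-29.3858,18.3035) T_B=(-25.1110,-1.3518) sweep=70.3111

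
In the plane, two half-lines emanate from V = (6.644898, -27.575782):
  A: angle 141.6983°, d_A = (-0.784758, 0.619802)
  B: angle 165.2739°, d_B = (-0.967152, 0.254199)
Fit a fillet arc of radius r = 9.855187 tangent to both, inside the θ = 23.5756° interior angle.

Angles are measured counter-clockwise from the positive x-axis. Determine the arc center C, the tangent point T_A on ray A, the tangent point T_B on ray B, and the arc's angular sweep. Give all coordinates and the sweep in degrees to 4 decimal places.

center=(-36.5231,-6.0400) T_A=(-30.4148,1.6940) T_B=(-39.0282,-15.5714) sweep=156.4244

bisector direction at 153.4861° = (-0.894826,0.446415)
center distance |VC| = r/sin(θ/2) = 9.855187/sin(11.7878°) = 48.241725
C = V + |VC|·bis = (-36.5231,-6.0400)
T_A = V + ((C−V)·d_A)·d_A = V + 47.2244·d_A = (-30.4148,1.6940)
T_B = V + ((C−V)·d_B)·d_B = V + 47.2244·d_B = (-39.0282,-15.5714)
sweep = 180° − θ = 156.4244°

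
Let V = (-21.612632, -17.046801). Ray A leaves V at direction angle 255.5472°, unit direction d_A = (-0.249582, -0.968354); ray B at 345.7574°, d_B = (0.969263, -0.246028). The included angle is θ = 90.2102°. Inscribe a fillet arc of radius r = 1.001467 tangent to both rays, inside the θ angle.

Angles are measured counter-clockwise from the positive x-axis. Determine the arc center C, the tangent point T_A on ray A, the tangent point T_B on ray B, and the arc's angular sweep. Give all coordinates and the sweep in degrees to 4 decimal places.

center=(-20.8919,-18.2630) T_A=(-21.8617,-18.0130) T_B=(-20.6455,-17.2923) sweep=89.7898

bisector direction at 300.6523° = (0.509827,-0.860277)
center distance |VC| = r/sin(θ/2) = 1.001467/sin(45.1051°) = 1.413697
C = V + |VC|·bis = (-20.8919,-18.2630)
T_A = V + ((C−V)·d_A)·d_A = V + 0.9978·d_A = (-21.8617,-18.0130)
T_B = V + ((C−V)·d_B)·d_B = V + 0.9978·d_B = (-20.6455,-17.2923)
sweep = 180° − θ = 89.7898°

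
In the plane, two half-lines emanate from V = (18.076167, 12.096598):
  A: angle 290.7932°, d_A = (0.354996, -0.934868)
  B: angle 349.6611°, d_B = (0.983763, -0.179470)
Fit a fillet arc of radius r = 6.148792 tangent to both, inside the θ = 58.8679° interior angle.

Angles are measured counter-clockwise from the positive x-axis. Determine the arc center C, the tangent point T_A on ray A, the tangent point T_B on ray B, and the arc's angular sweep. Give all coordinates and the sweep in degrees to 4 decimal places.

center=(27.6930,4.0919) T_A=(21.9446,1.9091) T_B=(28.7965,10.1409) sweep=121.1321

bisector direction at 320.2271° = (0.768587,-0.639746)
center distance |VC| = r/sin(θ/2) = 6.148792/sin(29.4339°) = 12.512298
C = V + |VC|·bis = (27.6930,4.0919)
T_A = V + ((C−V)·d_A)·d_A = V + 10.8972·d_A = (21.9446,1.9091)
T_B = V + ((C−V)·d_B)·d_B = V + 10.8972·d_B = (28.7965,10.1409)
sweep = 180° − θ = 121.1321°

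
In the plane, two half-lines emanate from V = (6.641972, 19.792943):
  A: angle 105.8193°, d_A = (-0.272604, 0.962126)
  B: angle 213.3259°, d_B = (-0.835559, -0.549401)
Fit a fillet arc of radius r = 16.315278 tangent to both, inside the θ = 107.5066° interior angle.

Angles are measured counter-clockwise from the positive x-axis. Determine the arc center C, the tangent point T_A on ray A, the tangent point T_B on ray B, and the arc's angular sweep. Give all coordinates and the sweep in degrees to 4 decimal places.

center=(-12.3161,26.8537) T_A=(3.3812,31.3013) T_B=(-3.3525,13.2213) sweep=72.4934

bisector direction at 159.5726° = (-0.937115,0.349020)
center distance |VC| = r/sin(θ/2) = 16.315278/sin(53.7533°) = 20.230266
C = V + |VC|·bis = (-12.3161,26.8537)
T_A = V + ((C−V)·d_A)·d_A = V + 11.9614·d_A = (3.3812,31.3013)
T_B = V + ((C−V)·d_B)·d_B = V + 11.9614·d_B = (-3.3525,13.2213)
sweep = 180° − θ = 72.4934°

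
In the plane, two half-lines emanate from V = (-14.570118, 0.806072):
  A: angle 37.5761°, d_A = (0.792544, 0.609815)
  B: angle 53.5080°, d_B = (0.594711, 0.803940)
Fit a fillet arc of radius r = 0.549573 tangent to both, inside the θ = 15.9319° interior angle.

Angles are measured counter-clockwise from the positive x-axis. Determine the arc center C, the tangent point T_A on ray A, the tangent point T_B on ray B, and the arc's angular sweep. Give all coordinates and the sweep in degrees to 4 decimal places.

bisector direction at 45.5420° = (0.700386,0.713765)
center distance |VC| = r/sin(θ/2) = 0.549573/sin(7.9660°) = 3.965614
C = V + |VC|·bis = (-11.7927,3.6366)
T_A = V + ((C−V)·d_A)·d_A = V + 3.9273·d_A = (-11.4575,3.2010)
T_B = V + ((C−V)·d_B)·d_B = V + 3.9273·d_B = (-12.2345,3.9634)
sweep = 180° − θ = 164.0681°

center=(-11.7927,3.6366) T_A=(-11.4575,3.2010) T_B=(-12.2345,3.9634) sweep=164.0681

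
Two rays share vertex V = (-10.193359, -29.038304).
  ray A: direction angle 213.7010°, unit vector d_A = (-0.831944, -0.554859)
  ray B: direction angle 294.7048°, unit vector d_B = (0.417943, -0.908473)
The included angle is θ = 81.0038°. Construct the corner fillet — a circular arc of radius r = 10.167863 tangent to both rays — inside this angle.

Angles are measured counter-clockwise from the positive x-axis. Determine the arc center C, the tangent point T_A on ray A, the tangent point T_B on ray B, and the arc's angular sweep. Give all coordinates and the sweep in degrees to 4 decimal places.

bisector direction at 254.2029° = (-0.272232,-0.962232)
center distance |VC| = r/sin(θ/2) = 10.167863/sin(40.5019°) = 15.655553
C = V + |VC|·bis = (-14.4553,-44.1026)
T_A = V + ((C−V)·d_A)·d_A = V + 11.9042·d_A = (-20.0970,-35.6435)
T_B = V + ((C−V)·d_B)·d_B = V + 11.9042·d_B = (-5.2181,-39.8530)
sweep = 180° − θ = 98.9962°

center=(-14.4553,-44.1026) T_A=(-20.0970,-35.6435) T_B=(-5.2181,-39.8530) sweep=98.9962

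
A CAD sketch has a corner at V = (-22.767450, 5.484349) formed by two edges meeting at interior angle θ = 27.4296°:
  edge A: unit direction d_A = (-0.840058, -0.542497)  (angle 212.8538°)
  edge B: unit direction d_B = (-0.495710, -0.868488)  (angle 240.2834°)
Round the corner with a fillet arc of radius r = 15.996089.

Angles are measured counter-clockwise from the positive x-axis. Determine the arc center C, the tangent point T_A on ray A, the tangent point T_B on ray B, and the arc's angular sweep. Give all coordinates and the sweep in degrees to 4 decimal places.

bisector direction at 226.5686° = (-0.687486,-0.726198)
center distance |VC| = r/sin(θ/2) = 15.996089/sin(13.7148°) = 67.468682
C = V + |VC|·bis = (-69.1512,-43.5113)
T_A = V + ((C−V)·d_A)·d_A = V + 65.5450·d_A = (-77.8290,-30.0736)
T_B = V + ((C−V)·d_B)·d_B = V + 65.5450·d_B = (-55.2588,-51.4407)
sweep = 180° − θ = 152.5704°

center=(-69.1512,-43.5113) T_A=(-77.8290,-30.0736) T_B=(-55.2588,-51.4407) sweep=152.5704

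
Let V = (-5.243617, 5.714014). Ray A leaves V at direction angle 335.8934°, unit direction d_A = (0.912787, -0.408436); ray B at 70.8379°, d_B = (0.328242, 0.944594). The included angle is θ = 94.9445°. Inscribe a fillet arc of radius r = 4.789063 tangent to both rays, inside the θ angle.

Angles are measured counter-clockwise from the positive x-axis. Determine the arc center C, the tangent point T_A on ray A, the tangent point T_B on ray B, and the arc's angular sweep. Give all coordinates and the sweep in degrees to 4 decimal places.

center=(0.7219,8.2913) T_A=(-1.2341,3.9199) T_B=(-3.8018,9.8633) sweep=85.0555

bisector direction at 23.3656° = (0.917993,0.396598)
center distance |VC| = r/sin(θ/2) = 4.789063/sin(47.4723°) = 6.498491
C = V + |VC|·bis = (0.7219,8.2913)
T_A = V + ((C−V)·d_A)·d_A = V + 4.3926·d_A = (-1.2341,3.9199)
T_B = V + ((C−V)·d_B)·d_B = V + 4.3926·d_B = (-3.8018,9.8633)
sweep = 180° − θ = 85.0555°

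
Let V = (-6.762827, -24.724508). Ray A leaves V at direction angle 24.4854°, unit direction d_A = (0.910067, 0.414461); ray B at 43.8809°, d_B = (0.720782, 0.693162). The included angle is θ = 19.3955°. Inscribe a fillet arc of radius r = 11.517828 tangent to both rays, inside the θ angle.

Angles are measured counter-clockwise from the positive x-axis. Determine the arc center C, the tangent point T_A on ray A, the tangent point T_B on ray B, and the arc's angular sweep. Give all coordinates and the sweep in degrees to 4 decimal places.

bisector direction at 34.1831° = (0.827246,0.561840)
center distance |VC| = r/sin(θ/2) = 11.517828/sin(9.6977°) = 68.375079
C = V + |VC|·bis = (49.8002,13.6914)
T_A = V + ((C−V)·d_A)·d_A = V + 67.3980·d_A = (54.5739,3.2094)
T_B = V + ((C−V)·d_B)·d_B = V + 67.3980·d_B = (41.8165,21.9932)
sweep = 180° − θ = 160.6045°

center=(49.8002,13.6914) T_A=(54.5739,3.2094) T_B=(41.8165,21.9932) sweep=160.6045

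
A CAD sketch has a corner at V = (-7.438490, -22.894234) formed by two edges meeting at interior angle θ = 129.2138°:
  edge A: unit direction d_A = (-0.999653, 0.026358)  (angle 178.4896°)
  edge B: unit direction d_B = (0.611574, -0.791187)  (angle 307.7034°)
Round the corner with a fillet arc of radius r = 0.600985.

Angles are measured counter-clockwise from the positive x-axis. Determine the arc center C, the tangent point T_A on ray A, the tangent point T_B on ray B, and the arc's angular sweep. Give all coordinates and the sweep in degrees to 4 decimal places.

bisector direction at 243.0965° = (-0.452489,-0.891770)
center distance |VC| = r/sin(θ/2) = 0.600985/sin(64.6069°) = 0.665258
C = V + |VC|·bis = (-7.7395,-23.4875)
T_A = V + ((C−V)·d_A)·d_A = V + 0.2853·d_A = (-7.7237,-22.8867)
T_B = V + ((C−V)·d_B)·d_B = V + 0.2853·d_B = (-7.2640,-23.1199)
sweep = 180° − θ = 50.7862°

center=(-7.7395,-23.4875) T_A=(-7.7237,-22.8867) T_B=(-7.2640,-23.1199) sweep=50.7862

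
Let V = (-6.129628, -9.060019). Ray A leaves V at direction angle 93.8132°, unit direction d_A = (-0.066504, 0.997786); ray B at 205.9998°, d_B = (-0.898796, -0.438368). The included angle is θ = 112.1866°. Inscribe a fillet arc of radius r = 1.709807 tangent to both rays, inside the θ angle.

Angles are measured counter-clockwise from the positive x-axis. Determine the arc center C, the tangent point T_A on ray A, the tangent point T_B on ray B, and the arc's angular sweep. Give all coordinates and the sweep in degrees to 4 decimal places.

center=(-7.9121,-8.0270) T_A=(-6.2061,-7.9133) T_B=(-7.1626,-9.5638) sweep=67.8134

bisector direction at 149.9065° = (-0.865208,0.501413)
center distance |VC| = r/sin(θ/2) = 1.709807/sin(56.0933°) = 2.060140
C = V + |VC|·bis = (-7.9121,-8.0270)
T_A = V + ((C−V)·d_A)·d_A = V + 1.1492·d_A = (-6.2061,-7.9133)
T_B = V + ((C−V)·d_B)·d_B = V + 1.1492·d_B = (-7.1626,-9.5638)
sweep = 180° − θ = 67.8134°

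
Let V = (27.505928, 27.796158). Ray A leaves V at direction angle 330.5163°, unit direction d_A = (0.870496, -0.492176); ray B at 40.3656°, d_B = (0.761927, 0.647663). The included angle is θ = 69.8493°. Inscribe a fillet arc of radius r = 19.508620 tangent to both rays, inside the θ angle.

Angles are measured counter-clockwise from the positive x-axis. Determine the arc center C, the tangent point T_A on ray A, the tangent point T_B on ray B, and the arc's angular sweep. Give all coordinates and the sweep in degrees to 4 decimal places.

bisector direction at 5.4409° = (0.995494,0.094820)
center distance |VC| = r/sin(θ/2) = 19.508620/sin(34.9246°) = 34.076271
C = V + |VC|·bis = (61.4287,31.0273)
T_A = V + ((C−V)·d_A)·d_A = V + 27.9393·d_A = (51.8270,14.0451)
T_B = V + ((C−V)·d_B)·d_B = V + 27.9393·d_B = (48.7937,45.8914)
sweep = 180° − θ = 110.1507°

center=(61.4287,31.0273) T_A=(51.8270,14.0451) T_B=(48.7937,45.8914) sweep=110.1507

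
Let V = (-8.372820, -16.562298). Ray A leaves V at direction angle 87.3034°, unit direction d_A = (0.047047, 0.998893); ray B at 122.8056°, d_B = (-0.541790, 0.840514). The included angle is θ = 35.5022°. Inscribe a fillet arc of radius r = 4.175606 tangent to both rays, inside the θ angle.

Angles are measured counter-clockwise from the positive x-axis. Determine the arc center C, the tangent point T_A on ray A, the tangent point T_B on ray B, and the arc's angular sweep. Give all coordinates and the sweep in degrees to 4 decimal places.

center=(-11.9301,-3.3366) T_A=(-7.7591,-3.5330) T_B=(-15.4398,-5.5989) sweep=144.4978

bisector direction at 105.0545° = (-0.259738,0.965679)
center distance |VC| = r/sin(θ/2) = 4.175606/sin(17.7511°) = 13.695784
C = V + |VC|·bis = (-11.9301,-3.3366)
T_A = V + ((C−V)·d_A)·d_A = V + 13.0437·d_A = (-7.7591,-3.5330)
T_B = V + ((C−V)·d_B)·d_B = V + 13.0437·d_B = (-15.4398,-5.5989)
sweep = 180° − θ = 144.4978°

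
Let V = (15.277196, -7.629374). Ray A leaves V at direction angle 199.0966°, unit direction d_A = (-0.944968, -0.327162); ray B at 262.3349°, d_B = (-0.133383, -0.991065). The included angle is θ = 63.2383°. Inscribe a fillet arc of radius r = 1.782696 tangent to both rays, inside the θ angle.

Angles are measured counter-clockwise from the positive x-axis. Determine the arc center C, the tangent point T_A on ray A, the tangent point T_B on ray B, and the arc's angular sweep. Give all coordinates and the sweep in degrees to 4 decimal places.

bisector direction at 230.7157° = (-0.633168,-0.774014)
center distance |VC| = r/sin(θ/2) = 1.782696/sin(31.6192°) = 3.400336
C = V + |VC|·bis = (13.1242,-10.2613)
T_A = V + ((C−V)·d_A)·d_A = V + 2.8956·d_A = (12.5410,-8.5767)
T_B = V + ((C−V)·d_B)·d_B = V + 2.8956·d_B = (14.8910,-10.4991)
sweep = 180° − θ = 116.7617°

center=(13.1242,-10.2613) T_A=(12.5410,-8.5767) T_B=(14.8910,-10.4991) sweep=116.7617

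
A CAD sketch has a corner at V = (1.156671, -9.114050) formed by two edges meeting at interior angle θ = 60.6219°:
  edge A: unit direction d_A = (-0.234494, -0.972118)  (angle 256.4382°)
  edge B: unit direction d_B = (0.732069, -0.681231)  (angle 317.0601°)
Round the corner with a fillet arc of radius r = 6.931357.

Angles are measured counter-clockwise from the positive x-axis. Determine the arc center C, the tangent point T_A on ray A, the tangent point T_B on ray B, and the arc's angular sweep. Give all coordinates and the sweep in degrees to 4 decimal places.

center=(5.1145,-22.2652) T_A=(-1.6236,-20.6399) T_B=(9.8364,-17.1910) sweep=119.3781

bisector direction at 286.7491° = (0.288182,-0.957576)
center distance |VC| = r/sin(θ/2) = 6.931357/sin(30.3109°) = 13.733819
C = V + |VC|·bis = (5.1145,-22.2652)
T_A = V + ((C−V)·d_A)·d_A = V + 11.8564·d_A = (-1.6236,-20.6399)
T_B = V + ((C−V)·d_B)·d_B = V + 11.8564·d_B = (9.8364,-17.1910)
sweep = 180° − θ = 119.3781°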